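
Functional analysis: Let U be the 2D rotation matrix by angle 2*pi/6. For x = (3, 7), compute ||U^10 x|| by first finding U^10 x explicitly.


U is a rotation by theta = 2*pi/6
U^10 = rotation by 10*theta = 20*pi/6 = 8*pi/6 (mod 2*pi)
cos(8*pi/6) = -0.5000, sin(8*pi/6) = -0.8660
U^10 x = (-0.5000 * 3 - -0.8660 * 7, -0.8660 * 3 + -0.5000 * 7)
= (4.5622, -6.0981)
||U^10 x|| = sqrt(4.5622^2 + (-6.0981)^2) = sqrt(58.0000) = 7.6158

7.6158


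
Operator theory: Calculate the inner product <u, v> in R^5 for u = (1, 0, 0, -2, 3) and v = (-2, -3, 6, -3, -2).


Computing the standard inner product <u, v> = sum u_i * v_i
= 1*-2 + 0*-3 + 0*6 + -2*-3 + 3*-2
= -2 + 0 + 0 + 6 + -6
= -2

-2


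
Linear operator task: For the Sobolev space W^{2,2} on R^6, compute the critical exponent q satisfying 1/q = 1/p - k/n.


Using the Sobolev embedding formula: 1/q = 1/p - k/n
1/q = 1/2 - 2/6 = 1/6
q = 1/(1/6) = 6

6.0000


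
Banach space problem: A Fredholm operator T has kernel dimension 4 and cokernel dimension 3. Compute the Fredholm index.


The Fredholm index is defined as ind(T) = dim(ker T) - dim(coker T)
= 4 - 3
= 1

1


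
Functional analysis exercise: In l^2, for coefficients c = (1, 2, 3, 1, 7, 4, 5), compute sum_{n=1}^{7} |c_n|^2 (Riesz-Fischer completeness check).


sum |c_n|^2 = 1^2 + 2^2 + 3^2 + 1^2 + 7^2 + 4^2 + 5^2
= 1 + 4 + 9 + 1 + 49 + 16 + 25
= 105

105


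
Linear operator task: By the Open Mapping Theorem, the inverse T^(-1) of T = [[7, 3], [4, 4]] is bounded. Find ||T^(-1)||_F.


det(T) = 7*4 - 3*4 = 16
T^(-1) = (1/16) * [[4, -3], [-4, 7]] = [[0.2500, -0.1875], [-0.2500, 0.4375]]
||T^(-1)||_F^2 = 0.2500^2 + (-0.1875)^2 + (-0.2500)^2 + 0.4375^2 = 0.3516
||T^(-1)||_F = sqrt(0.3516) = 0.5929

0.5929


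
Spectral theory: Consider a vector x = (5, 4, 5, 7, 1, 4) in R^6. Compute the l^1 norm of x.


The l^1 norm equals the sum of absolute values of all components.
||x||_1 = 5 + 4 + 5 + 7 + 1 + 4
= 26

26.0000


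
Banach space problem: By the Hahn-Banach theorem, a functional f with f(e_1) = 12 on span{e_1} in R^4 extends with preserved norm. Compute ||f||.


The norm of f is given by ||f|| = sup_{||x||=1} |f(x)|.
On span{e_1}, ||e_1|| = 1, so ||f|| = |f(e_1)| / ||e_1||
= |12| / 1 = 12.0000

12.0000


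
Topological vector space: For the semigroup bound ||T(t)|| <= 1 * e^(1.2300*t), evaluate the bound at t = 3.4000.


||T(3.4000)|| <= 1 * exp(1.2300 * 3.4000)
= 1 * exp(4.1820)
= 1 * 65.4967
= 65.4967

65.4967


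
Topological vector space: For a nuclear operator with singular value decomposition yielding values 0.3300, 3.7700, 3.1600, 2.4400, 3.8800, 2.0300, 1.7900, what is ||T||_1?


The nuclear norm is the sum of all singular values.
||T||_1 = 0.3300 + 3.7700 + 3.1600 + 2.4400 + 3.8800 + 2.0300 + 1.7900
= 17.4000

17.4000


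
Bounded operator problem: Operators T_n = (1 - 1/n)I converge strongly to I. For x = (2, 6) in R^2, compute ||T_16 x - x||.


T_16 x - x = (1 - 1/16)x - x = -x/16
||x|| = sqrt(40) = 6.3246
||T_16 x - x|| = ||x||/16 = 6.3246/16 = 0.3953

0.3953


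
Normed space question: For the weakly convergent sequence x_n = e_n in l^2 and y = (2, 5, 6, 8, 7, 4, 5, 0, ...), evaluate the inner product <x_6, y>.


x_6 = e_6 is the standard basis vector with 1 in position 6.
<x_6, y> = y_6 = 4
As n -> infinity, <x_n, y> -> 0, confirming weak convergence of (x_n) to 0.

4


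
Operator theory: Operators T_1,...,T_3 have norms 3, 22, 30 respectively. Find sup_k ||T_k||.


By the Uniform Boundedness Principle, the supremum of norms is finite.
sup_k ||T_k|| = max(3, 22, 30) = 30

30


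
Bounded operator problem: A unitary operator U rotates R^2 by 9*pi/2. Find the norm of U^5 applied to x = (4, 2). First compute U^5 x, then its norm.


U is a rotation by theta = 9*pi/2
U^5 = rotation by 5*theta = 45*pi/2 = 1*pi/2 (mod 2*pi)
cos(1*pi/2) = 0.0000, sin(1*pi/2) = 1.0000
U^5 x = (0.0000 * 4 - 1.0000 * 2, 1.0000 * 4 + 0.0000 * 2)
= (-2.0000, 4.0000)
||U^5 x|| = sqrt((-2.0000)^2 + 4.0000^2) = sqrt(20.0000) = 4.4721

4.4721


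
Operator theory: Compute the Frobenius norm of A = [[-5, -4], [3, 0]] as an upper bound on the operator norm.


||A||_F^2 = sum a_ij^2
= (-5)^2 + (-4)^2 + 3^2 + 0^2
= 25 + 16 + 9 + 0 = 50
||A||_F = sqrt(50) = 7.0711

7.0711


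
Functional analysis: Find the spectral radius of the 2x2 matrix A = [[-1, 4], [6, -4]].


For a 2x2 matrix, eigenvalues satisfy lambda^2 - (trace)*lambda + det = 0
trace = -1 + -4 = -5
det = -1*-4 - 4*6 = -20
discriminant = (-5)^2 - 4*(-20) = 105
spectral radius = max |eigenvalue| = 7.6235

7.6235


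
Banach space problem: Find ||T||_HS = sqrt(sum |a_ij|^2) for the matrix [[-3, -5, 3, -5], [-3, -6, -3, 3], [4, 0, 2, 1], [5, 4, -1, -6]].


The Hilbert-Schmidt norm is sqrt(sum of squares of all entries).
Sum of squares = (-3)^2 + (-5)^2 + 3^2 + (-5)^2 + (-3)^2 + (-6)^2 + (-3)^2 + 3^2 + 4^2 + 0^2 + 2^2 + 1^2 + 5^2 + 4^2 + (-1)^2 + (-6)^2
= 9 + 25 + 9 + 25 + 9 + 36 + 9 + 9 + 16 + 0 + 4 + 1 + 25 + 16 + 1 + 36 = 230
||T||_HS = sqrt(230) = 15.1658

15.1658


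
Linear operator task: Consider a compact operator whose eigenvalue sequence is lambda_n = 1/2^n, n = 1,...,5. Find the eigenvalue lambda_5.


The eigenvalue formula gives lambda_5 = 1/2^5
= 1/32
= 0.0312

0.0312


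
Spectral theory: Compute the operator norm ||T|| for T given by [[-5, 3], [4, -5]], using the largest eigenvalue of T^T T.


A^T A = [[41, -35], [-35, 34]]
trace(A^T A) = 75, det(A^T A) = 169
discriminant = 75^2 - 4*169 = 4949
Largest eigenvalue of A^T A = (trace + sqrt(disc))/2 = 72.6746
||T|| = sqrt(72.6746) = 8.5249

8.5249


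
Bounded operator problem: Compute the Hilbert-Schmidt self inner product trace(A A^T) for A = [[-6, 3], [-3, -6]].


trace(A * A^T) = sum of squares of all entries
= (-6)^2 + 3^2 + (-3)^2 + (-6)^2
= 36 + 9 + 9 + 36
= 90

90


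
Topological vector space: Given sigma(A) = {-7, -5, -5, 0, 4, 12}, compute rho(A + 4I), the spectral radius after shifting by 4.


Spectrum of A + 4I = {-3, -1, -1, 4, 8, 16}
Spectral radius = max |lambda| over the shifted spectrum
= max(3, 1, 1, 4, 8, 16) = 16

16


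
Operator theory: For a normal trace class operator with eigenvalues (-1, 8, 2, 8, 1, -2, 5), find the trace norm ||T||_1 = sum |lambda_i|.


For a normal operator, singular values equal |eigenvalues|.
Trace norm = sum |lambda_i| = 1 + 8 + 2 + 8 + 1 + 2 + 5
= 27

27


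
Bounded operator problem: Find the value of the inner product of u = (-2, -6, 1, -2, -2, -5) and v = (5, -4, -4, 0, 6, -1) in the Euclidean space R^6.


Computing the standard inner product <u, v> = sum u_i * v_i
= -2*5 + -6*-4 + 1*-4 + -2*0 + -2*6 + -5*-1
= -10 + 24 + -4 + 0 + -12 + 5
= 3

3


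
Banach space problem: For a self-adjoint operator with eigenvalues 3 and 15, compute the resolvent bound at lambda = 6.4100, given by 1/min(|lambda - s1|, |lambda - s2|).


dist(6.4100, {3, 15}) = min(|6.4100 - 3|, |6.4100 - 15|)
= min(3.4100, 8.5900) = 3.4100
Resolvent bound = 1/3.4100 = 0.2933

0.2933


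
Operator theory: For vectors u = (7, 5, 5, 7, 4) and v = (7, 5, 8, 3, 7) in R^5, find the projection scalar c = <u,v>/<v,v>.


Computing <u,v> = 7*7 + 5*5 + 5*8 + 7*3 + 4*7 = 163
Computing <v,v> = 7^2 + 5^2 + 8^2 + 3^2 + 7^2 = 196
Projection coefficient = 163/196 = 0.8316

0.8316


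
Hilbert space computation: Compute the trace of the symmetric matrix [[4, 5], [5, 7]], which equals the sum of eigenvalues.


For a self-adjoint (symmetric) matrix, the eigenvalues are real.
The sum of eigenvalues equals the trace of the matrix.
trace = 4 + 7 = 11

11


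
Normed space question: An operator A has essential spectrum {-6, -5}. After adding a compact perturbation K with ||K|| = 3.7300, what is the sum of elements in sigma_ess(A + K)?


By Weyl's theorem, the essential spectrum is invariant under compact perturbations.
sigma_ess(A + K) = sigma_ess(A) = {-6, -5}
Sum = -6 + -5 = -11

-11


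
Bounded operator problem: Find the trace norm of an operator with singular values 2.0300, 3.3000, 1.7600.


The nuclear norm is the sum of all singular values.
||T||_1 = 2.0300 + 3.3000 + 1.7600
= 7.0900

7.0900


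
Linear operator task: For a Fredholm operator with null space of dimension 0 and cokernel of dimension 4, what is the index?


The Fredholm index is defined as ind(T) = dim(ker T) - dim(coker T)
= 0 - 4
= -4

-4


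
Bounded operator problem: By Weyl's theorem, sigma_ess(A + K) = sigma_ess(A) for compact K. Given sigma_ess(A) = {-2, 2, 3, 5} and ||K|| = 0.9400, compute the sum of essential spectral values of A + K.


By Weyl's theorem, the essential spectrum is invariant under compact perturbations.
sigma_ess(A + K) = sigma_ess(A) = {-2, 2, 3, 5}
Sum = -2 + 2 + 3 + 5 = 8

8


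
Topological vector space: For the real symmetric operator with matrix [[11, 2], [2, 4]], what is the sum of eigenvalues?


For a self-adjoint (symmetric) matrix, the eigenvalues are real.
The sum of eigenvalues equals the trace of the matrix.
trace = 11 + 4 = 15

15


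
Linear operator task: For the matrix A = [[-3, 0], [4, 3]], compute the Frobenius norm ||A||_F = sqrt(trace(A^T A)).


||A||_F^2 = sum a_ij^2
= (-3)^2 + 0^2 + 4^2 + 3^2
= 9 + 0 + 16 + 9 = 34
||A||_F = sqrt(34) = 5.8310

5.8310


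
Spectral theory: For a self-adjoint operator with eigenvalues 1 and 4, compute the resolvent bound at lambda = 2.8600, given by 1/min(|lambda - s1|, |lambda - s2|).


dist(2.8600, {1, 4}) = min(|2.8600 - 1|, |2.8600 - 4|)
= min(1.8600, 1.1400) = 1.1400
Resolvent bound = 1/1.1400 = 0.8772

0.8772


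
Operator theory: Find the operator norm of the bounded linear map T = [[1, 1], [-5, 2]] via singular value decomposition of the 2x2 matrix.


A^T A = [[26, -9], [-9, 5]]
trace(A^T A) = 31, det(A^T A) = 49
discriminant = 31^2 - 4*49 = 765
Largest eigenvalue of A^T A = (trace + sqrt(disc))/2 = 29.3293
||T|| = sqrt(29.3293) = 5.4157

5.4157


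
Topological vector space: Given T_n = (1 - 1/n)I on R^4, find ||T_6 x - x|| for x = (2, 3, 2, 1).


T_6 x - x = (1 - 1/6)x - x = -x/6
||x|| = sqrt(18) = 4.2426
||T_6 x - x|| = ||x||/6 = 4.2426/6 = 0.7071

0.7071


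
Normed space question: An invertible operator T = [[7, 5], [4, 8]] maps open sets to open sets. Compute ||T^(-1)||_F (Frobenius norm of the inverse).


det(T) = 7*8 - 5*4 = 36
T^(-1) = (1/36) * [[8, -5], [-4, 7]] = [[0.2222, -0.1389], [-0.1111, 0.1944]]
||T^(-1)||_F^2 = 0.2222^2 + (-0.1389)^2 + (-0.1111)^2 + 0.1944^2 = 0.1188
||T^(-1)||_F = sqrt(0.1188) = 0.3447

0.3447


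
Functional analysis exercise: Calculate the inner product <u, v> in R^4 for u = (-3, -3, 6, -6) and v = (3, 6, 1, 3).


Computing the standard inner product <u, v> = sum u_i * v_i
= -3*3 + -3*6 + 6*1 + -6*3
= -9 + -18 + 6 + -18
= -39

-39


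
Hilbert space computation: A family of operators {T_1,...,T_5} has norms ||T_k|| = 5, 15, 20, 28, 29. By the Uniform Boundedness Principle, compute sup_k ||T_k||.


By the Uniform Boundedness Principle, the supremum of norms is finite.
sup_k ||T_k|| = max(5, 15, 20, 28, 29) = 29

29


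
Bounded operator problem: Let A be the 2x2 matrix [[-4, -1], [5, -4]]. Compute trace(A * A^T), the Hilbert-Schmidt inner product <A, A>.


trace(A * A^T) = sum of squares of all entries
= (-4)^2 + (-1)^2 + 5^2 + (-4)^2
= 16 + 1 + 25 + 16
= 58

58


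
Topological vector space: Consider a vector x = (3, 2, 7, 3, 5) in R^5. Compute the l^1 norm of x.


The l^1 norm equals the sum of absolute values of all components.
||x||_1 = 3 + 2 + 7 + 3 + 5
= 20

20.0000


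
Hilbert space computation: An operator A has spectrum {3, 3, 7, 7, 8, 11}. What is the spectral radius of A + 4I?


Spectrum of A + 4I = {7, 7, 11, 11, 12, 15}
Spectral radius = max |lambda| over the shifted spectrum
= max(7, 7, 11, 11, 12, 15) = 15

15


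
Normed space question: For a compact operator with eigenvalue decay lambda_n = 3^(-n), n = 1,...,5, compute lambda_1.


The eigenvalue formula gives lambda_1 = 1/3^1
= 1/3
= 0.3333

0.3333


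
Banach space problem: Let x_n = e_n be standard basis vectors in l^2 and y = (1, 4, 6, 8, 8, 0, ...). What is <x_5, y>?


x_5 = e_5 is the standard basis vector with 1 in position 5.
<x_5, y> = y_5 = 8
As n -> infinity, <x_n, y> -> 0, confirming weak convergence of (x_n) to 0.

8


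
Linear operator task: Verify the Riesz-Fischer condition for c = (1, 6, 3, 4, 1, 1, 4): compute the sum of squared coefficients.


sum |c_n|^2 = 1^2 + 6^2 + 3^2 + 4^2 + 1^2 + 1^2 + 4^2
= 1 + 36 + 9 + 16 + 1 + 1 + 16
= 80

80


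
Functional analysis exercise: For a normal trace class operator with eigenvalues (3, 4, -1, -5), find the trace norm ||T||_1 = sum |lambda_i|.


For a normal operator, singular values equal |eigenvalues|.
Trace norm = sum |lambda_i| = 3 + 4 + 1 + 5
= 13

13


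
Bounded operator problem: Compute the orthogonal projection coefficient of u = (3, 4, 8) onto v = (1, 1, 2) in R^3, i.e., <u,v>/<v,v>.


Computing <u,v> = 3*1 + 4*1 + 8*2 = 23
Computing <v,v> = 1^2 + 1^2 + 2^2 = 6
Projection coefficient = 23/6 = 3.8333

3.8333


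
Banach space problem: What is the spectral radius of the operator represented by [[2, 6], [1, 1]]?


For a 2x2 matrix, eigenvalues satisfy lambda^2 - (trace)*lambda + det = 0
trace = 2 + 1 = 3
det = 2*1 - 6*1 = -4
discriminant = 3^2 - 4*(-4) = 25
spectral radius = max |eigenvalue| = 4.0000

4.0000


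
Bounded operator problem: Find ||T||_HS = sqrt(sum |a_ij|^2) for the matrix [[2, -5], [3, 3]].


The Hilbert-Schmidt norm is sqrt(sum of squares of all entries).
Sum of squares = 2^2 + (-5)^2 + 3^2 + 3^2
= 4 + 25 + 9 + 9 = 47
||T||_HS = sqrt(47) = 6.8557

6.8557


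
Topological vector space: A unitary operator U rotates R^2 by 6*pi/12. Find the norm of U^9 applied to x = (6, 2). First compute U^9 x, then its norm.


U is a rotation by theta = 6*pi/12
U^9 = rotation by 9*theta = 54*pi/12 = 6*pi/12 (mod 2*pi)
cos(6*pi/12) = 0.0000, sin(6*pi/12) = 1.0000
U^9 x = (0.0000 * 6 - 1.0000 * 2, 1.0000 * 6 + 0.0000 * 2)
= (-2.0000, 6.0000)
||U^9 x|| = sqrt((-2.0000)^2 + 6.0000^2) = sqrt(40.0000) = 6.3246

6.3246


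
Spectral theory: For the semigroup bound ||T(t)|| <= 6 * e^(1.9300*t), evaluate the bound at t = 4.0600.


||T(4.0600)|| <= 6 * exp(1.9300 * 4.0600)
= 6 * exp(7.8358)
= 6 * 2529.5583
= 15177.3501

15177.3501


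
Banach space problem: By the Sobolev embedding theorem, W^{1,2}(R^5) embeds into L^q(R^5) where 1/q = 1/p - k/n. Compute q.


Using the Sobolev embedding formula: 1/q = 1/p - k/n
1/q = 1/2 - 1/5 = 3/10
q = 1/(3/10) = 10/3 = 3.3333

3.3333


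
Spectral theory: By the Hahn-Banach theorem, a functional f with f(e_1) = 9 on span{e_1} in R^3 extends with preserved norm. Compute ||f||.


The norm of f is given by ||f|| = sup_{||x||=1} |f(x)|.
On span{e_1}, ||e_1|| = 1, so ||f|| = |f(e_1)| / ||e_1||
= |9| / 1 = 9.0000

9.0000


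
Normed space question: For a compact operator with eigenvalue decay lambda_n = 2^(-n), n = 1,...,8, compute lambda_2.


The eigenvalue formula gives lambda_2 = 1/2^2
= 1/4
= 0.2500

0.2500


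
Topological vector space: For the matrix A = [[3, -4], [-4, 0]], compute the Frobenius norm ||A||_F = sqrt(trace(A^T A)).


||A||_F^2 = sum a_ij^2
= 3^2 + (-4)^2 + (-4)^2 + 0^2
= 9 + 16 + 16 + 0 = 41
||A||_F = sqrt(41) = 6.4031

6.4031


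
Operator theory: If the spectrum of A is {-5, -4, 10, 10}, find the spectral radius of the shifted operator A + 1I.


Spectrum of A + 1I = {-4, -3, 11, 11}
Spectral radius = max |lambda| over the shifted spectrum
= max(4, 3, 11, 11) = 11

11


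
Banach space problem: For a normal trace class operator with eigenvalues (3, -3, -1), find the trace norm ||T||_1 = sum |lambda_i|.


For a normal operator, singular values equal |eigenvalues|.
Trace norm = sum |lambda_i| = 3 + 3 + 1
= 7

7


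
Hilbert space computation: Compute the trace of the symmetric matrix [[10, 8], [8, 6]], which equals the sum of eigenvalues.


For a self-adjoint (symmetric) matrix, the eigenvalues are real.
The sum of eigenvalues equals the trace of the matrix.
trace = 10 + 6 = 16

16


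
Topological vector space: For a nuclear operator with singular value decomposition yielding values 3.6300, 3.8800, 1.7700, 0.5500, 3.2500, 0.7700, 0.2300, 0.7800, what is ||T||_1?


The nuclear norm is the sum of all singular values.
||T||_1 = 3.6300 + 3.8800 + 1.7700 + 0.5500 + 3.2500 + 0.7700 + 0.2300 + 0.7800
= 14.8600

14.8600


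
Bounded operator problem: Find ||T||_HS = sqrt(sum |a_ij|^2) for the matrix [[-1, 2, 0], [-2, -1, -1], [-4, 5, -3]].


The Hilbert-Schmidt norm is sqrt(sum of squares of all entries).
Sum of squares = (-1)^2 + 2^2 + 0^2 + (-2)^2 + (-1)^2 + (-1)^2 + (-4)^2 + 5^2 + (-3)^2
= 1 + 4 + 0 + 4 + 1 + 1 + 16 + 25 + 9 = 61
||T||_HS = sqrt(61) = 7.8102

7.8102


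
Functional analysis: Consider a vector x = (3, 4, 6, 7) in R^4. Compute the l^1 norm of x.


The l^1 norm equals the sum of absolute values of all components.
||x||_1 = 3 + 4 + 6 + 7
= 20

20.0000


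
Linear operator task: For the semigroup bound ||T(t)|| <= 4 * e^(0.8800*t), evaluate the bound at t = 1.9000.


||T(1.9000)|| <= 4 * exp(0.8800 * 1.9000)
= 4 * exp(1.6720)
= 4 * 5.3228
= 21.2912

21.2912


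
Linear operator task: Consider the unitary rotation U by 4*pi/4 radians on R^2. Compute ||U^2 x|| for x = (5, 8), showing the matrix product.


U is a rotation by theta = 4*pi/4
U^2 = rotation by 2*theta = 8*pi/4 = 0*pi/4 (mod 2*pi)
cos(0*pi/4) = 1.0000, sin(0*pi/4) = 0.0000
U^2 x = (1.0000 * 5 - 0.0000 * 8, 0.0000 * 5 + 1.0000 * 8)
= (5.0000, 8.0000)
||U^2 x|| = sqrt(5.0000^2 + 8.0000^2) = sqrt(89.0000) = 9.4340

9.4340


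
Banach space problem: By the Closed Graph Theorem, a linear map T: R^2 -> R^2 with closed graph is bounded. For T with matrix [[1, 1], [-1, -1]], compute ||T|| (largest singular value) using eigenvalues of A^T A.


A^T A = [[2, 2], [2, 2]]
trace(A^T A) = 4, det(A^T A) = 0
discriminant = 4^2 - 4*0 = 16
Largest eigenvalue of A^T A = (trace + sqrt(disc))/2 = 4.0000
||T|| = sqrt(4.0000) = 2.0000

2.0000


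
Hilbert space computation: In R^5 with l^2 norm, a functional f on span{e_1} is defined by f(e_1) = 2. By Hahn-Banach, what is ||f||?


The norm of f is given by ||f|| = sup_{||x||=1} |f(x)|.
On span{e_1}, ||e_1|| = 1, so ||f|| = |f(e_1)| / ||e_1||
= |2| / 1 = 2.0000

2.0000


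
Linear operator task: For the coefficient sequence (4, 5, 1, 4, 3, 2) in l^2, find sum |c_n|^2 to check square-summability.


sum |c_n|^2 = 4^2 + 5^2 + 1^2 + 4^2 + 3^2 + 2^2
= 16 + 25 + 1 + 16 + 9 + 4
= 71

71


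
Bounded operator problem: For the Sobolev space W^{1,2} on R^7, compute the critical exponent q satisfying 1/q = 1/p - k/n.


Using the Sobolev embedding formula: 1/q = 1/p - k/n
1/q = 1/2 - 1/7 = 5/14
q = 1/(5/14) = 14/5 = 2.8000

2.8000


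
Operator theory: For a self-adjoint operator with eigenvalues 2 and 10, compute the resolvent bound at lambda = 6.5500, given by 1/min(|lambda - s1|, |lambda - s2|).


dist(6.5500, {2, 10}) = min(|6.5500 - 2|, |6.5500 - 10|)
= min(4.5500, 3.4500) = 3.4500
Resolvent bound = 1/3.4500 = 0.2899

0.2899


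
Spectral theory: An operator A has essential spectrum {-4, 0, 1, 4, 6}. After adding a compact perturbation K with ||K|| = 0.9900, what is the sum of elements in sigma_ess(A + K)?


By Weyl's theorem, the essential spectrum is invariant under compact perturbations.
sigma_ess(A + K) = sigma_ess(A) = {-4, 0, 1, 4, 6}
Sum = -4 + 0 + 1 + 4 + 6 = 7

7


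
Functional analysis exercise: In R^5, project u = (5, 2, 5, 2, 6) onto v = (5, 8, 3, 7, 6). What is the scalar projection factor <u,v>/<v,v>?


Computing <u,v> = 5*5 + 2*8 + 5*3 + 2*7 + 6*6 = 106
Computing <v,v> = 5^2 + 8^2 + 3^2 + 7^2 + 6^2 = 183
Projection coefficient = 106/183 = 0.5792

0.5792


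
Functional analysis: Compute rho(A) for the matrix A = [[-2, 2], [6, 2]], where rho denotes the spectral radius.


For a 2x2 matrix, eigenvalues satisfy lambda^2 - (trace)*lambda + det = 0
trace = -2 + 2 = 0
det = -2*2 - 2*6 = -16
discriminant = 0^2 - 4*(-16) = 64
spectral radius = max |eigenvalue| = 4.0000

4.0000


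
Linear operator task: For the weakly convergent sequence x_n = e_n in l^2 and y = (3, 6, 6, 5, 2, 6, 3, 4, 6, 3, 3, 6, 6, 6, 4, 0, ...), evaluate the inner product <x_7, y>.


x_7 = e_7 is the standard basis vector with 1 in position 7.
<x_7, y> = y_7 = 3
As n -> infinity, <x_n, y> -> 0, confirming weak convergence of (x_n) to 0.

3


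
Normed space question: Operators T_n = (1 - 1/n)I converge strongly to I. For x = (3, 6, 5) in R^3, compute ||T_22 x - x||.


T_22 x - x = (1 - 1/22)x - x = -x/22
||x|| = sqrt(70) = 8.3666
||T_22 x - x|| = ||x||/22 = 8.3666/22 = 0.3803

0.3803


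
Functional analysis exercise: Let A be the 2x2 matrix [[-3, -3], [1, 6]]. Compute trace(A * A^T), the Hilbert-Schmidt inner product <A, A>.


trace(A * A^T) = sum of squares of all entries
= (-3)^2 + (-3)^2 + 1^2 + 6^2
= 9 + 9 + 1 + 36
= 55

55


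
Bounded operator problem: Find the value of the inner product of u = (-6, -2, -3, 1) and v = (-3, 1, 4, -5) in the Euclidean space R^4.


Computing the standard inner product <u, v> = sum u_i * v_i
= -6*-3 + -2*1 + -3*4 + 1*-5
= 18 + -2 + -12 + -5
= -1

-1


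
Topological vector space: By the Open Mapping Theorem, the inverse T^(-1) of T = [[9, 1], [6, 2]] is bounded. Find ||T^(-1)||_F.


det(T) = 9*2 - 1*6 = 12
T^(-1) = (1/12) * [[2, -1], [-6, 9]] = [[0.1667, -0.0833], [-0.5000, 0.7500]]
||T^(-1)||_F^2 = 0.1667^2 + (-0.0833)^2 + (-0.5000)^2 + 0.7500^2 = 0.8472
||T^(-1)||_F = sqrt(0.8472) = 0.9204

0.9204


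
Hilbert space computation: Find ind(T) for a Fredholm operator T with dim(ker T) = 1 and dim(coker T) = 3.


The Fredholm index is defined as ind(T) = dim(ker T) - dim(coker T)
= 1 - 3
= -2

-2


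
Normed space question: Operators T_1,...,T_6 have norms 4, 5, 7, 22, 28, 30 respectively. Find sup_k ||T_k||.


By the Uniform Boundedness Principle, the supremum of norms is finite.
sup_k ||T_k|| = max(4, 5, 7, 22, 28, 30) = 30

30


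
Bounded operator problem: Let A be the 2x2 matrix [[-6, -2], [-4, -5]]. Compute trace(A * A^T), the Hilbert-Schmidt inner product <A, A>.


trace(A * A^T) = sum of squares of all entries
= (-6)^2 + (-2)^2 + (-4)^2 + (-5)^2
= 36 + 4 + 16 + 25
= 81

81


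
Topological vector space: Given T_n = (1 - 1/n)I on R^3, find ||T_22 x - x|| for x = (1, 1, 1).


T_22 x - x = (1 - 1/22)x - x = -x/22
||x|| = sqrt(3) = 1.7321
||T_22 x - x|| = ||x||/22 = 1.7321/22 = 0.0787

0.0787


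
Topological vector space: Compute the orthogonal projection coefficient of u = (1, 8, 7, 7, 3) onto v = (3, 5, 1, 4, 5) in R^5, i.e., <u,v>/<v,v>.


Computing <u,v> = 1*3 + 8*5 + 7*1 + 7*4 + 3*5 = 93
Computing <v,v> = 3^2 + 5^2 + 1^2 + 4^2 + 5^2 = 76
Projection coefficient = 93/76 = 1.2237

1.2237


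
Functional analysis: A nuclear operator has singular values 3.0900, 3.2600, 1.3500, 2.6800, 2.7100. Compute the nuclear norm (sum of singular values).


The nuclear norm is the sum of all singular values.
||T||_1 = 3.0900 + 3.2600 + 1.3500 + 2.6800 + 2.7100
= 13.0900

13.0900


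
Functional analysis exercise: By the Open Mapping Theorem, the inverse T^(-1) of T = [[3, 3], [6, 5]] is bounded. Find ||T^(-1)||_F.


det(T) = 3*5 - 3*6 = -3
T^(-1) = (1/-3) * [[5, -3], [-6, 3]] = [[-1.6667, 1.0000], [2.0000, -1.0000]]
||T^(-1)||_F^2 = (-1.6667)^2 + 1.0000^2 + 2.0000^2 + (-1.0000)^2 = 8.7778
||T^(-1)||_F = sqrt(8.7778) = 2.9627

2.9627


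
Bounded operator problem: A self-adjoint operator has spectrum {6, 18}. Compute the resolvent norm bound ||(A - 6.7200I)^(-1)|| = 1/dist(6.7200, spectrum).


dist(6.7200, {6, 18}) = min(|6.7200 - 6|, |6.7200 - 18|)
= min(0.7200, 11.2800) = 0.7200
Resolvent bound = 1/0.7200 = 1.3889

1.3889


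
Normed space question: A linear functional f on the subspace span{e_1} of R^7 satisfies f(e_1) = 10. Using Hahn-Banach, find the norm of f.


The norm of f is given by ||f|| = sup_{||x||=1} |f(x)|.
On span{e_1}, ||e_1|| = 1, so ||f|| = |f(e_1)| / ||e_1||
= |10| / 1 = 10.0000

10.0000


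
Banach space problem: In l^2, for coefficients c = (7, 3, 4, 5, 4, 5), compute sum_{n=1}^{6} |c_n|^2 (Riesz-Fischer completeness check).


sum |c_n|^2 = 7^2 + 3^2 + 4^2 + 5^2 + 4^2 + 5^2
= 49 + 9 + 16 + 25 + 16 + 25
= 140

140


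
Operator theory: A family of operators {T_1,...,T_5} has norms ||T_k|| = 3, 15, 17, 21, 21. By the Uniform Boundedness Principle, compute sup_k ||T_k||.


By the Uniform Boundedness Principle, the supremum of norms is finite.
sup_k ||T_k|| = max(3, 15, 17, 21, 21) = 21

21


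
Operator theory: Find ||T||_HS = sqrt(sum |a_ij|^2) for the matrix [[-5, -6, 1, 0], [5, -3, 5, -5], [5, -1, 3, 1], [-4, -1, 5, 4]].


The Hilbert-Schmidt norm is sqrt(sum of squares of all entries).
Sum of squares = (-5)^2 + (-6)^2 + 1^2 + 0^2 + 5^2 + (-3)^2 + 5^2 + (-5)^2 + 5^2 + (-1)^2 + 3^2 + 1^2 + (-4)^2 + (-1)^2 + 5^2 + 4^2
= 25 + 36 + 1 + 0 + 25 + 9 + 25 + 25 + 25 + 1 + 9 + 1 + 16 + 1 + 25 + 16 = 240
||T||_HS = sqrt(240) = 15.4919

15.4919


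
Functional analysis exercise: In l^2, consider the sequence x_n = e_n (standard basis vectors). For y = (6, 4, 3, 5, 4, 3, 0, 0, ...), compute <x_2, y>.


x_2 = e_2 is the standard basis vector with 1 in position 2.
<x_2, y> = y_2 = 4
As n -> infinity, <x_n, y> -> 0, confirming weak convergence of (x_n) to 0.

4


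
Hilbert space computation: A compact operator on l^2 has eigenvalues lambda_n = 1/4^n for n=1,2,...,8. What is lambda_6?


The eigenvalue formula gives lambda_6 = 1/4^6
= 1/4096
= 2.4414e-04

2.4414e-04


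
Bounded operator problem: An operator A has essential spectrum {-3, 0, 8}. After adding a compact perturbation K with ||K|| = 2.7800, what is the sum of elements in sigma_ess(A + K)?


By Weyl's theorem, the essential spectrum is invariant under compact perturbations.
sigma_ess(A + K) = sigma_ess(A) = {-3, 0, 8}
Sum = -3 + 0 + 8 = 5

5


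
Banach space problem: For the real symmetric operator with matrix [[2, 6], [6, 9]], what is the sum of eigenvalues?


For a self-adjoint (symmetric) matrix, the eigenvalues are real.
The sum of eigenvalues equals the trace of the matrix.
trace = 2 + 9 = 11

11


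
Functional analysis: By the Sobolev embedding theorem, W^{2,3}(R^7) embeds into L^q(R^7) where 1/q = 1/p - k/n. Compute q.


Using the Sobolev embedding formula: 1/q = 1/p - k/n
1/q = 1/3 - 2/7 = 1/21
q = 1/(1/21) = 21

21.0000


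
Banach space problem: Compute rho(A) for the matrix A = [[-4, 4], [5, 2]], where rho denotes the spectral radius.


For a 2x2 matrix, eigenvalues satisfy lambda^2 - (trace)*lambda + det = 0
trace = -4 + 2 = -2
det = -4*2 - 4*5 = -28
discriminant = (-2)^2 - 4*(-28) = 116
spectral radius = max |eigenvalue| = 6.3852

6.3852


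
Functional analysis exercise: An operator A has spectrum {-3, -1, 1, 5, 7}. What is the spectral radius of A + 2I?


Spectrum of A + 2I = {-1, 1, 3, 7, 9}
Spectral radius = max |lambda| over the shifted spectrum
= max(1, 1, 3, 7, 9) = 9

9


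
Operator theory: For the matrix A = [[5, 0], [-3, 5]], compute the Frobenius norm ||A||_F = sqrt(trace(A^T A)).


||A||_F^2 = sum a_ij^2
= 5^2 + 0^2 + (-3)^2 + 5^2
= 25 + 0 + 9 + 25 = 59
||A||_F = sqrt(59) = 7.6811

7.6811


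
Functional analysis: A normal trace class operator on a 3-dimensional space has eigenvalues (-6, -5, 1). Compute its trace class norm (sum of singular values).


For a normal operator, singular values equal |eigenvalues|.
Trace norm = sum |lambda_i| = 6 + 5 + 1
= 12

12


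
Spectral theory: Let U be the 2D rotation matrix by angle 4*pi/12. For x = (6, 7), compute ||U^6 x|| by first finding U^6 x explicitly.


U is a rotation by theta = 4*pi/12
U^6 = rotation by 6*theta = 24*pi/12 = 0*pi/12 (mod 2*pi)
cos(0*pi/12) = 1.0000, sin(0*pi/12) = 0.0000
U^6 x = (1.0000 * 6 - 0.0000 * 7, 0.0000 * 6 + 1.0000 * 7)
= (6.0000, 7.0000)
||U^6 x|| = sqrt(6.0000^2 + 7.0000^2) = sqrt(85.0000) = 9.2195

9.2195


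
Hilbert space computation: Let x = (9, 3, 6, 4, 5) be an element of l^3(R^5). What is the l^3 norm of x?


The l^3 norm = (sum |x_i|^3)^(1/3)
Sum of 3th powers = 729 + 27 + 216 + 64 + 125 = 1161
||x||_3 = (1161)^(1/3) = 10.5102

10.5102


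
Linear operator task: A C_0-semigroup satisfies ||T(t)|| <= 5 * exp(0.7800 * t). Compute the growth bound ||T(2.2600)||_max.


||T(2.2600)|| <= 5 * exp(0.7800 * 2.2600)
= 5 * exp(1.7628)
= 5 * 5.8287
= 29.1437

29.1437


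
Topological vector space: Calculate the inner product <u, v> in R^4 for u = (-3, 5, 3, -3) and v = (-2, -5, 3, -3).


Computing the standard inner product <u, v> = sum u_i * v_i
= -3*-2 + 5*-5 + 3*3 + -3*-3
= 6 + -25 + 9 + 9
= -1

-1


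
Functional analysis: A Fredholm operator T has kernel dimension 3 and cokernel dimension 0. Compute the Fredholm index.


The Fredholm index is defined as ind(T) = dim(ker T) - dim(coker T)
= 3 - 0
= 3

3


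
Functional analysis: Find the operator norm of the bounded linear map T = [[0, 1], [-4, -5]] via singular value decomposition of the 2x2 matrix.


A^T A = [[16, 20], [20, 26]]
trace(A^T A) = 42, det(A^T A) = 16
discriminant = 42^2 - 4*16 = 1700
Largest eigenvalue of A^T A = (trace + sqrt(disc))/2 = 41.6155
||T|| = sqrt(41.6155) = 6.4510

6.4510


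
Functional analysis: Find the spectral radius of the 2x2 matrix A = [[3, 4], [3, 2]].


For a 2x2 matrix, eigenvalues satisfy lambda^2 - (trace)*lambda + det = 0
trace = 3 + 2 = 5
det = 3*2 - 4*3 = -6
discriminant = 5^2 - 4*(-6) = 49
spectral radius = max |eigenvalue| = 6.0000

6.0000


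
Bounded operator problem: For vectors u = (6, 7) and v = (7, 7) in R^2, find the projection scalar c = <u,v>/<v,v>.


Computing <u,v> = 6*7 + 7*7 = 91
Computing <v,v> = 7^2 + 7^2 = 98
Projection coefficient = 91/98 = 0.9286

0.9286


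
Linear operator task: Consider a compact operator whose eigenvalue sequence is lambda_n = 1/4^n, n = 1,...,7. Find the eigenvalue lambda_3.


The eigenvalue formula gives lambda_3 = 1/4^3
= 1/64
= 0.0156

0.0156


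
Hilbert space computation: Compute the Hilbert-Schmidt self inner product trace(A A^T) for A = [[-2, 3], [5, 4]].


trace(A * A^T) = sum of squares of all entries
= (-2)^2 + 3^2 + 5^2 + 4^2
= 4 + 9 + 25 + 16
= 54

54


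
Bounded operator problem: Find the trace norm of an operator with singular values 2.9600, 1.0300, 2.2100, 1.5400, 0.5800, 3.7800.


The nuclear norm is the sum of all singular values.
||T||_1 = 2.9600 + 1.0300 + 2.2100 + 1.5400 + 0.5800 + 3.7800
= 12.1000

12.1000


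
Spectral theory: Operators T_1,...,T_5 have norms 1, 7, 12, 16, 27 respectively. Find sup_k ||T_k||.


By the Uniform Boundedness Principle, the supremum of norms is finite.
sup_k ||T_k|| = max(1, 7, 12, 16, 27) = 27

27


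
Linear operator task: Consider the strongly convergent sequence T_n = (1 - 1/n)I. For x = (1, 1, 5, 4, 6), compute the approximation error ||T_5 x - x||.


T_5 x - x = (1 - 1/5)x - x = -x/5
||x|| = sqrt(79) = 8.8882
||T_5 x - x|| = ||x||/5 = 8.8882/5 = 1.7776

1.7776


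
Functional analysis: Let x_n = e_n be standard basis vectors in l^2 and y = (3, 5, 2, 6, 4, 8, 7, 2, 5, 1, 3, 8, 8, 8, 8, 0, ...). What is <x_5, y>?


x_5 = e_5 is the standard basis vector with 1 in position 5.
<x_5, y> = y_5 = 4
As n -> infinity, <x_n, y> -> 0, confirming weak convergence of (x_n) to 0.

4


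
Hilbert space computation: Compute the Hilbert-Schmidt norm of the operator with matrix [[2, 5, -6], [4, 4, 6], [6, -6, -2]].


The Hilbert-Schmidt norm is sqrt(sum of squares of all entries).
Sum of squares = 2^2 + 5^2 + (-6)^2 + 4^2 + 4^2 + 6^2 + 6^2 + (-6)^2 + (-2)^2
= 4 + 25 + 36 + 16 + 16 + 36 + 36 + 36 + 4 = 209
||T||_HS = sqrt(209) = 14.4568

14.4568


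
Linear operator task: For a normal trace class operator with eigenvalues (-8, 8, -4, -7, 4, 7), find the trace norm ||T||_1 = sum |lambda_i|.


For a normal operator, singular values equal |eigenvalues|.
Trace norm = sum |lambda_i| = 8 + 8 + 4 + 7 + 4 + 7
= 38

38


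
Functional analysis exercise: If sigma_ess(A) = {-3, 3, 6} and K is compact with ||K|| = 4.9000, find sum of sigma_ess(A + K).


By Weyl's theorem, the essential spectrum is invariant under compact perturbations.
sigma_ess(A + K) = sigma_ess(A) = {-3, 3, 6}
Sum = -3 + 3 + 6 = 6

6


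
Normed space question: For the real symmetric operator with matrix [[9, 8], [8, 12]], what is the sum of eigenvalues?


For a self-adjoint (symmetric) matrix, the eigenvalues are real.
The sum of eigenvalues equals the trace of the matrix.
trace = 9 + 12 = 21

21


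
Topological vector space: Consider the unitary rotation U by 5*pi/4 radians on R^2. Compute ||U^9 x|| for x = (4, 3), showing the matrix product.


U is a rotation by theta = 5*pi/4
U^9 = rotation by 9*theta = 45*pi/4 = 5*pi/4 (mod 2*pi)
cos(5*pi/4) = -0.7071, sin(5*pi/4) = -0.7071
U^9 x = (-0.7071 * 4 - -0.7071 * 3, -0.7071 * 4 + -0.7071 * 3)
= (-0.7071, -4.9497)
||U^9 x|| = sqrt((-0.7071)^2 + (-4.9497)^2) = sqrt(25.0000) = 5.0000

5.0000


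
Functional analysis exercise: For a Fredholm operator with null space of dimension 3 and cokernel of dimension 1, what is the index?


The Fredholm index is defined as ind(T) = dim(ker T) - dim(coker T)
= 3 - 1
= 2

2


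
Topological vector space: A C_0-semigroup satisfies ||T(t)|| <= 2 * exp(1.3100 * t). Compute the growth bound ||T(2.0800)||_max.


||T(2.0800)|| <= 2 * exp(1.3100 * 2.0800)
= 2 * exp(2.7248)
= 2 * 15.2534
= 30.5067

30.5067


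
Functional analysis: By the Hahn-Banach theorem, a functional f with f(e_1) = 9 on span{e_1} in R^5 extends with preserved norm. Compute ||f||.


The norm of f is given by ||f|| = sup_{||x||=1} |f(x)|.
On span{e_1}, ||e_1|| = 1, so ||f|| = |f(e_1)| / ||e_1||
= |9| / 1 = 9.0000

9.0000


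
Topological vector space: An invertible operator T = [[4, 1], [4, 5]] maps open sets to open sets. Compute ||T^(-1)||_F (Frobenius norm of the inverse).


det(T) = 4*5 - 1*4 = 16
T^(-1) = (1/16) * [[5, -1], [-4, 4]] = [[0.3125, -0.0625], [-0.2500, 0.2500]]
||T^(-1)||_F^2 = 0.3125^2 + (-0.0625)^2 + (-0.2500)^2 + 0.2500^2 = 0.2266
||T^(-1)||_F = sqrt(0.2266) = 0.4760

0.4760


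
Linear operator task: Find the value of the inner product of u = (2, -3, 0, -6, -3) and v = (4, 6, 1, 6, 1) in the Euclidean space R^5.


Computing the standard inner product <u, v> = sum u_i * v_i
= 2*4 + -3*6 + 0*1 + -6*6 + -3*1
= 8 + -18 + 0 + -36 + -3
= -49

-49


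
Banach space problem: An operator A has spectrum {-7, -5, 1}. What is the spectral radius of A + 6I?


Spectrum of A + 6I = {-1, 1, 7}
Spectral radius = max |lambda| over the shifted spectrum
= max(1, 1, 7) = 7

7


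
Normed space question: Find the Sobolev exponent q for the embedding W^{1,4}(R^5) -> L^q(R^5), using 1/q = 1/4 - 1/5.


Using the Sobolev embedding formula: 1/q = 1/p - k/n
1/q = 1/4 - 1/5 = 1/20
q = 1/(1/20) = 20

20.0000


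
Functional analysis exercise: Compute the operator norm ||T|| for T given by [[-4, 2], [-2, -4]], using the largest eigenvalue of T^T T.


A^T A = [[20, 0], [0, 20]]
trace(A^T A) = 40, det(A^T A) = 400
discriminant = 40^2 - 4*400 = 0
Largest eigenvalue of A^T A = (trace + sqrt(disc))/2 = 20.0000
||T|| = sqrt(20.0000) = 4.4721

4.4721


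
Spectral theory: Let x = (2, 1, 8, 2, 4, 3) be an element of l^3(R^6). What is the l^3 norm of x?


The l^3 norm = (sum |x_i|^3)^(1/3)
Sum of 3th powers = 8 + 1 + 512 + 8 + 64 + 27 = 620
||x||_3 = (620)^(1/3) = 8.5270

8.5270


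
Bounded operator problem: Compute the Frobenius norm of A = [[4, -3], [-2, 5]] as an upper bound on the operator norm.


||A||_F^2 = sum a_ij^2
= 4^2 + (-3)^2 + (-2)^2 + 5^2
= 16 + 9 + 4 + 25 = 54
||A||_F = sqrt(54) = 7.3485

7.3485


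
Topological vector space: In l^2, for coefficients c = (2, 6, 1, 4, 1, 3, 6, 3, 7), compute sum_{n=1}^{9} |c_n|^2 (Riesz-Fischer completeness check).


sum |c_n|^2 = 2^2 + 6^2 + 1^2 + 4^2 + 1^2 + 3^2 + 6^2 + 3^2 + 7^2
= 4 + 36 + 1 + 16 + 1 + 9 + 36 + 9 + 49
= 161

161


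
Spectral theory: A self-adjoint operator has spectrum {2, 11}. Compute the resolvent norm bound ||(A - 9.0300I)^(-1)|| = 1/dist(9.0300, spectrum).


dist(9.0300, {2, 11}) = min(|9.0300 - 2|, |9.0300 - 11|)
= min(7.0300, 1.9700) = 1.9700
Resolvent bound = 1/1.9700 = 0.5076

0.5076


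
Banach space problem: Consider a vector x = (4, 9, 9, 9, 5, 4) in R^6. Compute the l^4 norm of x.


The l^4 norm = (sum |x_i|^4)^(1/4)
Sum of 4th powers = 256 + 6561 + 6561 + 6561 + 625 + 256 = 20820
||x||_4 = (20820)^(1/4) = 12.0121

12.0121


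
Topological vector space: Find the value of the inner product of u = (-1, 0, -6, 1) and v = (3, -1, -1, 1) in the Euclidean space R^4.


Computing the standard inner product <u, v> = sum u_i * v_i
= -1*3 + 0*-1 + -6*-1 + 1*1
= -3 + 0 + 6 + 1
= 4

4


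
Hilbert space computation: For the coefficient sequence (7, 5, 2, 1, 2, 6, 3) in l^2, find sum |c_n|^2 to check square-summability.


sum |c_n|^2 = 7^2 + 5^2 + 2^2 + 1^2 + 2^2 + 6^2 + 3^2
= 49 + 25 + 4 + 1 + 4 + 36 + 9
= 128

128


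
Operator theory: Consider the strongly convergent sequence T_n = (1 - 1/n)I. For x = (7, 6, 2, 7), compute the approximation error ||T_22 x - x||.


T_22 x - x = (1 - 1/22)x - x = -x/22
||x|| = sqrt(138) = 11.7473
||T_22 x - x|| = ||x||/22 = 11.7473/22 = 0.5340

0.5340


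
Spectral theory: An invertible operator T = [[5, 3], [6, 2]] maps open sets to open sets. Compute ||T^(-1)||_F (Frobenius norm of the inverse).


det(T) = 5*2 - 3*6 = -8
T^(-1) = (1/-8) * [[2, -3], [-6, 5]] = [[-0.2500, 0.3750], [0.7500, -0.6250]]
||T^(-1)||_F^2 = (-0.2500)^2 + 0.3750^2 + 0.7500^2 + (-0.6250)^2 = 1.1562
||T^(-1)||_F = sqrt(1.1562) = 1.0753

1.0753


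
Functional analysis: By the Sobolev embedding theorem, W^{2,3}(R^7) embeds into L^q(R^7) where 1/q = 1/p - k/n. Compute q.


Using the Sobolev embedding formula: 1/q = 1/p - k/n
1/q = 1/3 - 2/7 = 1/21
q = 1/(1/21) = 21

21.0000


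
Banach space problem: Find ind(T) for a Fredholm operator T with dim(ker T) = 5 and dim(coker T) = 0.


The Fredholm index is defined as ind(T) = dim(ker T) - dim(coker T)
= 5 - 0
= 5

5


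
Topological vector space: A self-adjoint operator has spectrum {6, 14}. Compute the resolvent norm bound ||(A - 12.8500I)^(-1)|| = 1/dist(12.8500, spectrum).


dist(12.8500, {6, 14}) = min(|12.8500 - 6|, |12.8500 - 14|)
= min(6.8500, 1.1500) = 1.1500
Resolvent bound = 1/1.1500 = 0.8696

0.8696


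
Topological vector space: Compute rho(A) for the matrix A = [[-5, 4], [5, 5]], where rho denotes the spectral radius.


For a 2x2 matrix, eigenvalues satisfy lambda^2 - (trace)*lambda + det = 0
trace = -5 + 5 = 0
det = -5*5 - 4*5 = -45
discriminant = 0^2 - 4*(-45) = 180
spectral radius = max |eigenvalue| = 6.7082

6.7082


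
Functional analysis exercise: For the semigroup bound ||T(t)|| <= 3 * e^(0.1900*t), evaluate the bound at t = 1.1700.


||T(1.1700)|| <= 3 * exp(0.1900 * 1.1700)
= 3 * exp(0.2223)
= 3 * 1.2489
= 3.7468

3.7468


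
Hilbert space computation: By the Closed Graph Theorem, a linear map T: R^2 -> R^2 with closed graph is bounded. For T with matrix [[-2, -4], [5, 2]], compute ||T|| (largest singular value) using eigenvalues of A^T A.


A^T A = [[29, 18], [18, 20]]
trace(A^T A) = 49, det(A^T A) = 256
discriminant = 49^2 - 4*256 = 1377
Largest eigenvalue of A^T A = (trace + sqrt(disc))/2 = 43.0540
||T|| = sqrt(43.0540) = 6.5616

6.5616


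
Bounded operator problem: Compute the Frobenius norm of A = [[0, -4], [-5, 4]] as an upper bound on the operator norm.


||A||_F^2 = sum a_ij^2
= 0^2 + (-4)^2 + (-5)^2 + 4^2
= 0 + 16 + 25 + 16 = 57
||A||_F = sqrt(57) = 7.5498

7.5498


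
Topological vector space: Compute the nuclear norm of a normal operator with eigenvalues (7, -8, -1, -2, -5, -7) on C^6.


For a normal operator, singular values equal |eigenvalues|.
Trace norm = sum |lambda_i| = 7 + 8 + 1 + 2 + 5 + 7
= 30

30
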